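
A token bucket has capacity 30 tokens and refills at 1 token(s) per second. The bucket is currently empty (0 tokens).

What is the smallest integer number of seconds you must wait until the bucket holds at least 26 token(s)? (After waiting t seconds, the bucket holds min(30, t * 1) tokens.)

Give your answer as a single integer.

Answer: 26

Derivation:
Need t * 1 >= 26, so t >= 26/1.
Smallest integer t = ceil(26/1) = 26.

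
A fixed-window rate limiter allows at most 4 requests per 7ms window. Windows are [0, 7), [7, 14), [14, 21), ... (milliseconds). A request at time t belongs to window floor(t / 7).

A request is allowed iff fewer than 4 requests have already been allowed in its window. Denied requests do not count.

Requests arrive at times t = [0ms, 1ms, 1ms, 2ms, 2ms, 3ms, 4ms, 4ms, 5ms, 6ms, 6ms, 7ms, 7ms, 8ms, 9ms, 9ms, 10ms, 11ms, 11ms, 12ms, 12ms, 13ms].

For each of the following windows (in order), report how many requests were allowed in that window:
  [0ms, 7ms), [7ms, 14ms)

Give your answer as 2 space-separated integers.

Answer: 4 4

Derivation:
Processing requests:
  req#1 t=0ms (window 0): ALLOW
  req#2 t=1ms (window 0): ALLOW
  req#3 t=1ms (window 0): ALLOW
  req#4 t=2ms (window 0): ALLOW
  req#5 t=2ms (window 0): DENY
  req#6 t=3ms (window 0): DENY
  req#7 t=4ms (window 0): DENY
  req#8 t=4ms (window 0): DENY
  req#9 t=5ms (window 0): DENY
  req#10 t=6ms (window 0): DENY
  req#11 t=6ms (window 0): DENY
  req#12 t=7ms (window 1): ALLOW
  req#13 t=7ms (window 1): ALLOW
  req#14 t=8ms (window 1): ALLOW
  req#15 t=9ms (window 1): ALLOW
  req#16 t=9ms (window 1): DENY
  req#17 t=10ms (window 1): DENY
  req#18 t=11ms (window 1): DENY
  req#19 t=11ms (window 1): DENY
  req#20 t=12ms (window 1): DENY
  req#21 t=12ms (window 1): DENY
  req#22 t=13ms (window 1): DENY

Allowed counts by window: 4 4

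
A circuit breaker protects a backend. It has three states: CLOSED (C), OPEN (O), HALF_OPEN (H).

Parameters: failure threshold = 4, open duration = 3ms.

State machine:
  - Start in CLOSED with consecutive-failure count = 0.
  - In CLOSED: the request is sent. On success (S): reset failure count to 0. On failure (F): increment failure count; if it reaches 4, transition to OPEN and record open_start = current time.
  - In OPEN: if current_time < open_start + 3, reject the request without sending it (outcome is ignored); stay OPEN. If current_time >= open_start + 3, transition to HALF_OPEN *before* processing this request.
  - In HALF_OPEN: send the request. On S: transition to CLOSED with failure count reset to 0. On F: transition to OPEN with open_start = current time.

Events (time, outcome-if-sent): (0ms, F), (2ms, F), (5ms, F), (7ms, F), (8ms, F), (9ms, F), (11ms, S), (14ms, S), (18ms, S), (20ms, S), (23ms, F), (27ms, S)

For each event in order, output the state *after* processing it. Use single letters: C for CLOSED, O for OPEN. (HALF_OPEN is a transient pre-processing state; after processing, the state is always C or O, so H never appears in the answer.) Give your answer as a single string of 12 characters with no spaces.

State after each event:
  event#1 t=0ms outcome=F: state=CLOSED
  event#2 t=2ms outcome=F: state=CLOSED
  event#3 t=5ms outcome=F: state=CLOSED
  event#4 t=7ms outcome=F: state=OPEN
  event#5 t=8ms outcome=F: state=OPEN
  event#6 t=9ms outcome=F: state=OPEN
  event#7 t=11ms outcome=S: state=CLOSED
  event#8 t=14ms outcome=S: state=CLOSED
  event#9 t=18ms outcome=S: state=CLOSED
  event#10 t=20ms outcome=S: state=CLOSED
  event#11 t=23ms outcome=F: state=CLOSED
  event#12 t=27ms outcome=S: state=CLOSED

Answer: CCCOOOCCCCCC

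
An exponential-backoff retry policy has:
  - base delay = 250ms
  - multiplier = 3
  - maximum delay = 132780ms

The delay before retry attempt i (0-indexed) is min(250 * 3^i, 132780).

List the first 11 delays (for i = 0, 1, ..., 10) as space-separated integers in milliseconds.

Answer: 250 750 2250 6750 20250 60750 132780 132780 132780 132780 132780

Derivation:
Computing each delay:
  i=0: min(250*3^0, 132780) = 250
  i=1: min(250*3^1, 132780) = 750
  i=2: min(250*3^2, 132780) = 2250
  i=3: min(250*3^3, 132780) = 6750
  i=4: min(250*3^4, 132780) = 20250
  i=5: min(250*3^5, 132780) = 60750
  i=6: min(250*3^6, 132780) = 132780
  i=7: min(250*3^7, 132780) = 132780
  i=8: min(250*3^8, 132780) = 132780
  i=9: min(250*3^9, 132780) = 132780
  i=10: min(250*3^10, 132780) = 132780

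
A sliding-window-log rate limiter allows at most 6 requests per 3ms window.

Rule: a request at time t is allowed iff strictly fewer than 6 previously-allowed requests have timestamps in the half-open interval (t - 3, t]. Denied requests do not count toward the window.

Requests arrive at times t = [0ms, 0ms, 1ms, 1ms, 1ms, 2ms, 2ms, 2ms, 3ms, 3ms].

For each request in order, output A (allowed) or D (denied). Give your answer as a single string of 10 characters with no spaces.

Tracking allowed requests in the window:
  req#1 t=0ms: ALLOW
  req#2 t=0ms: ALLOW
  req#3 t=1ms: ALLOW
  req#4 t=1ms: ALLOW
  req#5 t=1ms: ALLOW
  req#6 t=2ms: ALLOW
  req#7 t=2ms: DENY
  req#8 t=2ms: DENY
  req#9 t=3ms: ALLOW
  req#10 t=3ms: ALLOW

Answer: AAAAAADDAA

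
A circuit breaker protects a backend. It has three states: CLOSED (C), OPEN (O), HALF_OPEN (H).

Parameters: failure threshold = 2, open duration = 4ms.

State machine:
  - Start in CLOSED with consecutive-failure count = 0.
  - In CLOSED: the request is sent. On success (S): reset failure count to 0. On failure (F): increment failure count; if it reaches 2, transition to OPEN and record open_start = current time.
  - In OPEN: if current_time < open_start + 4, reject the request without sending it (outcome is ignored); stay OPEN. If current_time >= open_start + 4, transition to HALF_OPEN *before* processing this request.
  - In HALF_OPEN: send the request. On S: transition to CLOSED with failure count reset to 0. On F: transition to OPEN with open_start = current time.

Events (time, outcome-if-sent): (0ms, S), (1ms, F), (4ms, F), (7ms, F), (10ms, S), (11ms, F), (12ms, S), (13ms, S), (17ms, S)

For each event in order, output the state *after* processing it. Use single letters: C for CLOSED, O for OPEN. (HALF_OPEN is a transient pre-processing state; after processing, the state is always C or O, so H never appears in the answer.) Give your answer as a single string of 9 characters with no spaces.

Answer: CCOOCCCCC

Derivation:
State after each event:
  event#1 t=0ms outcome=S: state=CLOSED
  event#2 t=1ms outcome=F: state=CLOSED
  event#3 t=4ms outcome=F: state=OPEN
  event#4 t=7ms outcome=F: state=OPEN
  event#5 t=10ms outcome=S: state=CLOSED
  event#6 t=11ms outcome=F: state=CLOSED
  event#7 t=12ms outcome=S: state=CLOSED
  event#8 t=13ms outcome=S: state=CLOSED
  event#9 t=17ms outcome=S: state=CLOSED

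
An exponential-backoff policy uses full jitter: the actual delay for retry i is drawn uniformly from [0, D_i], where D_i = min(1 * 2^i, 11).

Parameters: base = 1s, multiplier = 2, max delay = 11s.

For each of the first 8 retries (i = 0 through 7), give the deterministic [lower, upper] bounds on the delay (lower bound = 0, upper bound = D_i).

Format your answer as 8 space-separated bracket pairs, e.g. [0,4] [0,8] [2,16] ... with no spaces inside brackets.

Computing bounds per retry:
  i=0: D_i=min(1*2^0,11)=1, bounds=[0,1]
  i=1: D_i=min(1*2^1,11)=2, bounds=[0,2]
  i=2: D_i=min(1*2^2,11)=4, bounds=[0,4]
  i=3: D_i=min(1*2^3,11)=8, bounds=[0,8]
  i=4: D_i=min(1*2^4,11)=11, bounds=[0,11]
  i=5: D_i=min(1*2^5,11)=11, bounds=[0,11]
  i=6: D_i=min(1*2^6,11)=11, bounds=[0,11]
  i=7: D_i=min(1*2^7,11)=11, bounds=[0,11]

Answer: [0,1] [0,2] [0,4] [0,8] [0,11] [0,11] [0,11] [0,11]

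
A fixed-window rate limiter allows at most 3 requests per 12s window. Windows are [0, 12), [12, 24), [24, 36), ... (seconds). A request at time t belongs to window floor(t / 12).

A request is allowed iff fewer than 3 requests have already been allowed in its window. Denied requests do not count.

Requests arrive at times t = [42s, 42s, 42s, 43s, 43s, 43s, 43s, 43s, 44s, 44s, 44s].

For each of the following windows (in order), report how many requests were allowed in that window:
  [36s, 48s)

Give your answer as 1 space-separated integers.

Answer: 3

Derivation:
Processing requests:
  req#1 t=42s (window 3): ALLOW
  req#2 t=42s (window 3): ALLOW
  req#3 t=42s (window 3): ALLOW
  req#4 t=43s (window 3): DENY
  req#5 t=43s (window 3): DENY
  req#6 t=43s (window 3): DENY
  req#7 t=43s (window 3): DENY
  req#8 t=43s (window 3): DENY
  req#9 t=44s (window 3): DENY
  req#10 t=44s (window 3): DENY
  req#11 t=44s (window 3): DENY

Allowed counts by window: 3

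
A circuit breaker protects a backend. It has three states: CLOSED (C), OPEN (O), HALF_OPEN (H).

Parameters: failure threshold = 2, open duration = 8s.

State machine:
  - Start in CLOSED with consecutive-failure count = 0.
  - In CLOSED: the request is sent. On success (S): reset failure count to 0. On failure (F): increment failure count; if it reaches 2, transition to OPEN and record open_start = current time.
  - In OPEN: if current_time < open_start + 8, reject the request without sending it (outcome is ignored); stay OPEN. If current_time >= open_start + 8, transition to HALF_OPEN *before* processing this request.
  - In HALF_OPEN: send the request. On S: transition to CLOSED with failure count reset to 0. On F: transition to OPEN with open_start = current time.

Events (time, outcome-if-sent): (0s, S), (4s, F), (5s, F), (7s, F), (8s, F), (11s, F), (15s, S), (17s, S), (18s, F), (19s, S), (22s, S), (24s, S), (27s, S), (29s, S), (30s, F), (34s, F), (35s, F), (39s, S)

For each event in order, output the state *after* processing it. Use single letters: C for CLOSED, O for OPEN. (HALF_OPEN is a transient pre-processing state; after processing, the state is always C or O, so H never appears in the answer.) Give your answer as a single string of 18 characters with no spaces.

Answer: CCOOOOCCCCCCCCCOOO

Derivation:
State after each event:
  event#1 t=0s outcome=S: state=CLOSED
  event#2 t=4s outcome=F: state=CLOSED
  event#3 t=5s outcome=F: state=OPEN
  event#4 t=7s outcome=F: state=OPEN
  event#5 t=8s outcome=F: state=OPEN
  event#6 t=11s outcome=F: state=OPEN
  event#7 t=15s outcome=S: state=CLOSED
  event#8 t=17s outcome=S: state=CLOSED
  event#9 t=18s outcome=F: state=CLOSED
  event#10 t=19s outcome=S: state=CLOSED
  event#11 t=22s outcome=S: state=CLOSED
  event#12 t=24s outcome=S: state=CLOSED
  event#13 t=27s outcome=S: state=CLOSED
  event#14 t=29s outcome=S: state=CLOSED
  event#15 t=30s outcome=F: state=CLOSED
  event#16 t=34s outcome=F: state=OPEN
  event#17 t=35s outcome=F: state=OPEN
  event#18 t=39s outcome=S: state=OPEN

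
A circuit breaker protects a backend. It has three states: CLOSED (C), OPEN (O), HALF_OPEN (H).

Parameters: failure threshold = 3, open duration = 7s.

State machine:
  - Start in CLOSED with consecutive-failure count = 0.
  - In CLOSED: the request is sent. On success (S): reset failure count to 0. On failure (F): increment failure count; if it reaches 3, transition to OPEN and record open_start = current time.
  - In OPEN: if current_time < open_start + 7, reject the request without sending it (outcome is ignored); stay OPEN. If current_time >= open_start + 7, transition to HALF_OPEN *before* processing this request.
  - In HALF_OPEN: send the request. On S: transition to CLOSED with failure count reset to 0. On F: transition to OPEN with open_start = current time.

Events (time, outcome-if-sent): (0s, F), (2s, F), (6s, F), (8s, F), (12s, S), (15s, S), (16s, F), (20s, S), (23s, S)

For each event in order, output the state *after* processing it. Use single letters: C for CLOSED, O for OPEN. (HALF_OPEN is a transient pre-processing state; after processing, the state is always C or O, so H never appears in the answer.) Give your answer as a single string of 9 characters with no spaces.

Answer: CCOOOCCCC

Derivation:
State after each event:
  event#1 t=0s outcome=F: state=CLOSED
  event#2 t=2s outcome=F: state=CLOSED
  event#3 t=6s outcome=F: state=OPEN
  event#4 t=8s outcome=F: state=OPEN
  event#5 t=12s outcome=S: state=OPEN
  event#6 t=15s outcome=S: state=CLOSED
  event#7 t=16s outcome=F: state=CLOSED
  event#8 t=20s outcome=S: state=CLOSED
  event#9 t=23s outcome=S: state=CLOSED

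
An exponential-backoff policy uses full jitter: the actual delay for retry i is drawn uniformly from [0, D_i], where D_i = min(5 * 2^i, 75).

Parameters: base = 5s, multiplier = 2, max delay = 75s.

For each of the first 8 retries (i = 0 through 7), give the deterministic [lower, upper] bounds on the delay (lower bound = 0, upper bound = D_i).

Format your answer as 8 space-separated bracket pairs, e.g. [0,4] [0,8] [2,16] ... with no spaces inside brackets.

Computing bounds per retry:
  i=0: D_i=min(5*2^0,75)=5, bounds=[0,5]
  i=1: D_i=min(5*2^1,75)=10, bounds=[0,10]
  i=2: D_i=min(5*2^2,75)=20, bounds=[0,20]
  i=3: D_i=min(5*2^3,75)=40, bounds=[0,40]
  i=4: D_i=min(5*2^4,75)=75, bounds=[0,75]
  i=5: D_i=min(5*2^5,75)=75, bounds=[0,75]
  i=6: D_i=min(5*2^6,75)=75, bounds=[0,75]
  i=7: D_i=min(5*2^7,75)=75, bounds=[0,75]

Answer: [0,5] [0,10] [0,20] [0,40] [0,75] [0,75] [0,75] [0,75]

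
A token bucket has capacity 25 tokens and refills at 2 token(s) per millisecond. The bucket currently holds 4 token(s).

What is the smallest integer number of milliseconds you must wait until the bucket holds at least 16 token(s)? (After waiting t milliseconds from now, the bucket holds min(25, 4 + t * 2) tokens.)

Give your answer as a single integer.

Answer: 6

Derivation:
Need 4 + t * 2 >= 16, so t >= 12/2.
Smallest integer t = ceil(12/2) = 6.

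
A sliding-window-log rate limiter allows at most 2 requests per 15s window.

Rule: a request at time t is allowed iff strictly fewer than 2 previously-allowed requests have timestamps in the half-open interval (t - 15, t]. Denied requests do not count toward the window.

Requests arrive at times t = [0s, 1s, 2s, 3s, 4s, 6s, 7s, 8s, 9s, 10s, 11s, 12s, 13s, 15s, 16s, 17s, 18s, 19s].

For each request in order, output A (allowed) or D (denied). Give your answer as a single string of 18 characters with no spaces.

Tracking allowed requests in the window:
  req#1 t=0s: ALLOW
  req#2 t=1s: ALLOW
  req#3 t=2s: DENY
  req#4 t=3s: DENY
  req#5 t=4s: DENY
  req#6 t=6s: DENY
  req#7 t=7s: DENY
  req#8 t=8s: DENY
  req#9 t=9s: DENY
  req#10 t=10s: DENY
  req#11 t=11s: DENY
  req#12 t=12s: DENY
  req#13 t=13s: DENY
  req#14 t=15s: ALLOW
  req#15 t=16s: ALLOW
  req#16 t=17s: DENY
  req#17 t=18s: DENY
  req#18 t=19s: DENY

Answer: AADDDDDDDDDDDAADDD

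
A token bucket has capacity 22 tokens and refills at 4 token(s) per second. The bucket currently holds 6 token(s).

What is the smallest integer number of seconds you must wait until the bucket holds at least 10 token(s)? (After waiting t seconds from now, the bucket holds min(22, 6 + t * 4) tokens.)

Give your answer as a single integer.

Answer: 1

Derivation:
Need 6 + t * 4 >= 10, so t >= 4/4.
Smallest integer t = ceil(4/4) = 1.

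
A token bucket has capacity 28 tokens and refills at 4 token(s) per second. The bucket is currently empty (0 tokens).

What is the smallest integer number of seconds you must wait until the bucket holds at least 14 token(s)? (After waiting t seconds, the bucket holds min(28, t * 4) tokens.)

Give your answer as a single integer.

Need t * 4 >= 14, so t >= 14/4.
Smallest integer t = ceil(14/4) = 4.

Answer: 4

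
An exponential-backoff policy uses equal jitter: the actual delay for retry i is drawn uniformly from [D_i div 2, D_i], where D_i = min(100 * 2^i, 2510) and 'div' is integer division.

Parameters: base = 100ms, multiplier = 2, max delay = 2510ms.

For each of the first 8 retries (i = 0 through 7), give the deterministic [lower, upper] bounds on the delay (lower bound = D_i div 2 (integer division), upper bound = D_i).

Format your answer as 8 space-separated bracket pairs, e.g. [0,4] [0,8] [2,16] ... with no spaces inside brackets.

Computing bounds per retry:
  i=0: D_i=min(100*2^0,2510)=100, bounds=[50,100]
  i=1: D_i=min(100*2^1,2510)=200, bounds=[100,200]
  i=2: D_i=min(100*2^2,2510)=400, bounds=[200,400]
  i=3: D_i=min(100*2^3,2510)=800, bounds=[400,800]
  i=4: D_i=min(100*2^4,2510)=1600, bounds=[800,1600]
  i=5: D_i=min(100*2^5,2510)=2510, bounds=[1255,2510]
  i=6: D_i=min(100*2^6,2510)=2510, bounds=[1255,2510]
  i=7: D_i=min(100*2^7,2510)=2510, bounds=[1255,2510]

Answer: [50,100] [100,200] [200,400] [400,800] [800,1600] [1255,2510] [1255,2510] [1255,2510]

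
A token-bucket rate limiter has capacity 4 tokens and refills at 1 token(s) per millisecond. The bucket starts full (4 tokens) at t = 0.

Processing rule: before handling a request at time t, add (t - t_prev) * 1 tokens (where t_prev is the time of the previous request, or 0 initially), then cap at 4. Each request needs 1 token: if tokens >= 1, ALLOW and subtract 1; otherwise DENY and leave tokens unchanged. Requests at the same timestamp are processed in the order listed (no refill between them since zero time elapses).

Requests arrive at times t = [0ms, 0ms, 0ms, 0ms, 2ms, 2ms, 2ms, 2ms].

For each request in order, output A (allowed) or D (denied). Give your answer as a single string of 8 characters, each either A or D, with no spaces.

Answer: AAAAAADD

Derivation:
Simulating step by step:
  req#1 t=0ms: ALLOW
  req#2 t=0ms: ALLOW
  req#3 t=0ms: ALLOW
  req#4 t=0ms: ALLOW
  req#5 t=2ms: ALLOW
  req#6 t=2ms: ALLOW
  req#7 t=2ms: DENY
  req#8 t=2ms: DENY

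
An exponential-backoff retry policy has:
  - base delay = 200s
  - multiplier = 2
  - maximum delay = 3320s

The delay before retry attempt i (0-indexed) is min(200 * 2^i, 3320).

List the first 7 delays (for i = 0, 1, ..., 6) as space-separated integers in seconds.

Computing each delay:
  i=0: min(200*2^0, 3320) = 200
  i=1: min(200*2^1, 3320) = 400
  i=2: min(200*2^2, 3320) = 800
  i=3: min(200*2^3, 3320) = 1600
  i=4: min(200*2^4, 3320) = 3200
  i=5: min(200*2^5, 3320) = 3320
  i=6: min(200*2^6, 3320) = 3320

Answer: 200 400 800 1600 3200 3320 3320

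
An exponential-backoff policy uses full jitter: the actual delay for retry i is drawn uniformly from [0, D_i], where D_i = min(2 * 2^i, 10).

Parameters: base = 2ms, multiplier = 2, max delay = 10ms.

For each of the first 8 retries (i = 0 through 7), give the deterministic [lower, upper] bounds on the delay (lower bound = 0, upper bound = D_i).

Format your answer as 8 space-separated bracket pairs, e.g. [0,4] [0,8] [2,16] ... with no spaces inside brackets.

Computing bounds per retry:
  i=0: D_i=min(2*2^0,10)=2, bounds=[0,2]
  i=1: D_i=min(2*2^1,10)=4, bounds=[0,4]
  i=2: D_i=min(2*2^2,10)=8, bounds=[0,8]
  i=3: D_i=min(2*2^3,10)=10, bounds=[0,10]
  i=4: D_i=min(2*2^4,10)=10, bounds=[0,10]
  i=5: D_i=min(2*2^5,10)=10, bounds=[0,10]
  i=6: D_i=min(2*2^6,10)=10, bounds=[0,10]
  i=7: D_i=min(2*2^7,10)=10, bounds=[0,10]

Answer: [0,2] [0,4] [0,8] [0,10] [0,10] [0,10] [0,10] [0,10]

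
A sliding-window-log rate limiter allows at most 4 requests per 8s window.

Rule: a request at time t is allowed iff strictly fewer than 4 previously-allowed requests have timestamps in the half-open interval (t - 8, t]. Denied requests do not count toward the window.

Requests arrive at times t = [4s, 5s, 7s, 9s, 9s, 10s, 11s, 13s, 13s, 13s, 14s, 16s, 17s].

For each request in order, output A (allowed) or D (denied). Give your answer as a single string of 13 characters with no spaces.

Answer: AAAADDDAADDAA

Derivation:
Tracking allowed requests in the window:
  req#1 t=4s: ALLOW
  req#2 t=5s: ALLOW
  req#3 t=7s: ALLOW
  req#4 t=9s: ALLOW
  req#5 t=9s: DENY
  req#6 t=10s: DENY
  req#7 t=11s: DENY
  req#8 t=13s: ALLOW
  req#9 t=13s: ALLOW
  req#10 t=13s: DENY
  req#11 t=14s: DENY
  req#12 t=16s: ALLOW
  req#13 t=17s: ALLOW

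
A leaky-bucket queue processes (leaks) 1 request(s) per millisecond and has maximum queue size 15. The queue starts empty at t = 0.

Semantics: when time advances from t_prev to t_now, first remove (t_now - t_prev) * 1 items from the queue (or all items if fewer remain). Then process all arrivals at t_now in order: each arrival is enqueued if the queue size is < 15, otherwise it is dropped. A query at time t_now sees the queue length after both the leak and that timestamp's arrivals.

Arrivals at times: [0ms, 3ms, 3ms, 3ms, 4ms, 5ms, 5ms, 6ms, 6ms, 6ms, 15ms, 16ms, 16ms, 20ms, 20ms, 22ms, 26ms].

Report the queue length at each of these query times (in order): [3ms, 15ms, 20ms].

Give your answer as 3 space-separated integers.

Queue lengths at query times:
  query t=3ms: backlog = 3
  query t=15ms: backlog = 1
  query t=20ms: backlog = 2

Answer: 3 1 2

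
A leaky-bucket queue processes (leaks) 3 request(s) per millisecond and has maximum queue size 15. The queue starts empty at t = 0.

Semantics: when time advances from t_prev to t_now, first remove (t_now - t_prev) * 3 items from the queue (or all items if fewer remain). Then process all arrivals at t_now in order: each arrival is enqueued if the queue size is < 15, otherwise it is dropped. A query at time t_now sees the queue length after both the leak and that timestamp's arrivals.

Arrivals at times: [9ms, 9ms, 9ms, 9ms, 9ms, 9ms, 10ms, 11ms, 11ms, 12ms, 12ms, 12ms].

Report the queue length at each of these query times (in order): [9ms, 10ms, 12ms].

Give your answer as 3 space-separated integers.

Answer: 6 4 3

Derivation:
Queue lengths at query times:
  query t=9ms: backlog = 6
  query t=10ms: backlog = 4
  query t=12ms: backlog = 3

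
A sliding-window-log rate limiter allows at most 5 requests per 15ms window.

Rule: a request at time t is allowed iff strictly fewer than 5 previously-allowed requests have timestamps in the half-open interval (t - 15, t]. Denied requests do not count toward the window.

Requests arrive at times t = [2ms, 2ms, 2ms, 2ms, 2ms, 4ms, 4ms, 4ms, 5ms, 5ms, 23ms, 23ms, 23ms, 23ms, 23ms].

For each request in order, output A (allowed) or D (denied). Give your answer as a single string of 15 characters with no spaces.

Tracking allowed requests in the window:
  req#1 t=2ms: ALLOW
  req#2 t=2ms: ALLOW
  req#3 t=2ms: ALLOW
  req#4 t=2ms: ALLOW
  req#5 t=2ms: ALLOW
  req#6 t=4ms: DENY
  req#7 t=4ms: DENY
  req#8 t=4ms: DENY
  req#9 t=5ms: DENY
  req#10 t=5ms: DENY
  req#11 t=23ms: ALLOW
  req#12 t=23ms: ALLOW
  req#13 t=23ms: ALLOW
  req#14 t=23ms: ALLOW
  req#15 t=23ms: ALLOW

Answer: AAAAADDDDDAAAAA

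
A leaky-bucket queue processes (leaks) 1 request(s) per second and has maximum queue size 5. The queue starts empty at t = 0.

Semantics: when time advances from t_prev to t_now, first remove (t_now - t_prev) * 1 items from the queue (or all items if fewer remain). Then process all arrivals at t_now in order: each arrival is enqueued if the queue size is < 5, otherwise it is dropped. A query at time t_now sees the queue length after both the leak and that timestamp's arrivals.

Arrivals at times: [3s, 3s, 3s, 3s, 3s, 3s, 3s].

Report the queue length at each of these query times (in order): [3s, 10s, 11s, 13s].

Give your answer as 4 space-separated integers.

Queue lengths at query times:
  query t=3s: backlog = 5
  query t=10s: backlog = 0
  query t=11s: backlog = 0
  query t=13s: backlog = 0

Answer: 5 0 0 0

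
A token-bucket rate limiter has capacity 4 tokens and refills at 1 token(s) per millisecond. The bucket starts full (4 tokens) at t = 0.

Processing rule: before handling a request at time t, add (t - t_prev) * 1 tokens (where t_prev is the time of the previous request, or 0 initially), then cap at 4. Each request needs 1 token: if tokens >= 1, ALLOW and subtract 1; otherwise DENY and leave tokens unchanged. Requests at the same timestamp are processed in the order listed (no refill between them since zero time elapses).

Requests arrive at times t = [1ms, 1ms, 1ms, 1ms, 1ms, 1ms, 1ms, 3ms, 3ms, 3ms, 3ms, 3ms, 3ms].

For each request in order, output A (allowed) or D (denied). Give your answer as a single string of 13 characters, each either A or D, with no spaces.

Answer: AAAADDDAADDDD

Derivation:
Simulating step by step:
  req#1 t=1ms: ALLOW
  req#2 t=1ms: ALLOW
  req#3 t=1ms: ALLOW
  req#4 t=1ms: ALLOW
  req#5 t=1ms: DENY
  req#6 t=1ms: DENY
  req#7 t=1ms: DENY
  req#8 t=3ms: ALLOW
  req#9 t=3ms: ALLOW
  req#10 t=3ms: DENY
  req#11 t=3ms: DENY
  req#12 t=3ms: DENY
  req#13 t=3ms: DENY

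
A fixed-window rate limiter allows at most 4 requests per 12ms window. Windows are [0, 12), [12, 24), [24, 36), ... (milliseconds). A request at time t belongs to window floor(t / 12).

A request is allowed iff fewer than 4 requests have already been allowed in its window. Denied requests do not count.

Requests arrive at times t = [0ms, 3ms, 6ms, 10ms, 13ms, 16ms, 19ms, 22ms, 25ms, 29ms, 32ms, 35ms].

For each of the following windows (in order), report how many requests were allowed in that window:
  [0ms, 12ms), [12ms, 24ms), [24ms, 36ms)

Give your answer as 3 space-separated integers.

Answer: 4 4 4

Derivation:
Processing requests:
  req#1 t=0ms (window 0): ALLOW
  req#2 t=3ms (window 0): ALLOW
  req#3 t=6ms (window 0): ALLOW
  req#4 t=10ms (window 0): ALLOW
  req#5 t=13ms (window 1): ALLOW
  req#6 t=16ms (window 1): ALLOW
  req#7 t=19ms (window 1): ALLOW
  req#8 t=22ms (window 1): ALLOW
  req#9 t=25ms (window 2): ALLOW
  req#10 t=29ms (window 2): ALLOW
  req#11 t=32ms (window 2): ALLOW
  req#12 t=35ms (window 2): ALLOW

Allowed counts by window: 4 4 4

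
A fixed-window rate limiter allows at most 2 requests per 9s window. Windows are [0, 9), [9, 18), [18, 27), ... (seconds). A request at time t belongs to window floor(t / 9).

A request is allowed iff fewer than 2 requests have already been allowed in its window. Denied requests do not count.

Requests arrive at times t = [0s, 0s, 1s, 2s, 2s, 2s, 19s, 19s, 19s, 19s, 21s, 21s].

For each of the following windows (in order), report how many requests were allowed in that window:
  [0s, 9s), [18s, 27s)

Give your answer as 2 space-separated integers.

Processing requests:
  req#1 t=0s (window 0): ALLOW
  req#2 t=0s (window 0): ALLOW
  req#3 t=1s (window 0): DENY
  req#4 t=2s (window 0): DENY
  req#5 t=2s (window 0): DENY
  req#6 t=2s (window 0): DENY
  req#7 t=19s (window 2): ALLOW
  req#8 t=19s (window 2): ALLOW
  req#9 t=19s (window 2): DENY
  req#10 t=19s (window 2): DENY
  req#11 t=21s (window 2): DENY
  req#12 t=21s (window 2): DENY

Allowed counts by window: 2 2

Answer: 2 2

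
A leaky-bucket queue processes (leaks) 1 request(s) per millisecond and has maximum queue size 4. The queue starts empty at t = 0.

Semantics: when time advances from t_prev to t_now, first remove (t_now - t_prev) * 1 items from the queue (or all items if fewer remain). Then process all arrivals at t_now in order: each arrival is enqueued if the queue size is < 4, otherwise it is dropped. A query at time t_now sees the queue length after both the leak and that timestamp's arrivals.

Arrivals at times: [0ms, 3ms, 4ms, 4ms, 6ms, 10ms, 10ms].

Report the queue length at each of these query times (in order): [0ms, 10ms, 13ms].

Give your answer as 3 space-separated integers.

Answer: 1 2 0

Derivation:
Queue lengths at query times:
  query t=0ms: backlog = 1
  query t=10ms: backlog = 2
  query t=13ms: backlog = 0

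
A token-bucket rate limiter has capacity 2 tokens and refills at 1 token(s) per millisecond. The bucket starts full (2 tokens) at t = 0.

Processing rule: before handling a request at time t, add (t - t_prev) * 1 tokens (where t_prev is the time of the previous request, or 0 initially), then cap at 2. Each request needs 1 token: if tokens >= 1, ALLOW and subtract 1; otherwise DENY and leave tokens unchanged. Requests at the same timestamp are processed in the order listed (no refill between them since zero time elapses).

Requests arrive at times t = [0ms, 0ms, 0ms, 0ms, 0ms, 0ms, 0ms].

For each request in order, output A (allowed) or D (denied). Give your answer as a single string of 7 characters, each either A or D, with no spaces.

Simulating step by step:
  req#1 t=0ms: ALLOW
  req#2 t=0ms: ALLOW
  req#3 t=0ms: DENY
  req#4 t=0ms: DENY
  req#5 t=0ms: DENY
  req#6 t=0ms: DENY
  req#7 t=0ms: DENY

Answer: AADDDDD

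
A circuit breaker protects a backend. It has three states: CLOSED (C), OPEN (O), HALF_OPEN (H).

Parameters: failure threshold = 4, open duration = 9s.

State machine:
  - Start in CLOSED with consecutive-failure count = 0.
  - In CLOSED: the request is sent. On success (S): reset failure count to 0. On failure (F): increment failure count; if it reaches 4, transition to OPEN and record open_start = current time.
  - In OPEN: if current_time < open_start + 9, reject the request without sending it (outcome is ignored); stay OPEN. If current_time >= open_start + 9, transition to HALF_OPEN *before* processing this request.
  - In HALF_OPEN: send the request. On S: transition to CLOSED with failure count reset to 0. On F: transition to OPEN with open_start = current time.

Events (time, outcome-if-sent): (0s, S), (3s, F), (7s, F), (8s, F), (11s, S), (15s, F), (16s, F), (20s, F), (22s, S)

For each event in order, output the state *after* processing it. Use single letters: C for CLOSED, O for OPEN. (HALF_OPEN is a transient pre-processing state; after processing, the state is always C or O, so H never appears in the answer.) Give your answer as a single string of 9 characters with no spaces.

Answer: CCCCCCCCC

Derivation:
State after each event:
  event#1 t=0s outcome=S: state=CLOSED
  event#2 t=3s outcome=F: state=CLOSED
  event#3 t=7s outcome=F: state=CLOSED
  event#4 t=8s outcome=F: state=CLOSED
  event#5 t=11s outcome=S: state=CLOSED
  event#6 t=15s outcome=F: state=CLOSED
  event#7 t=16s outcome=F: state=CLOSED
  event#8 t=20s outcome=F: state=CLOSED
  event#9 t=22s outcome=S: state=CLOSED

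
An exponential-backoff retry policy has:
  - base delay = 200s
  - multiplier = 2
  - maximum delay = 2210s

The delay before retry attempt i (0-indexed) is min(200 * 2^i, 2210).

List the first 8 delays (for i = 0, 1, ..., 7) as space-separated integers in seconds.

Answer: 200 400 800 1600 2210 2210 2210 2210

Derivation:
Computing each delay:
  i=0: min(200*2^0, 2210) = 200
  i=1: min(200*2^1, 2210) = 400
  i=2: min(200*2^2, 2210) = 800
  i=3: min(200*2^3, 2210) = 1600
  i=4: min(200*2^4, 2210) = 2210
  i=5: min(200*2^5, 2210) = 2210
  i=6: min(200*2^6, 2210) = 2210
  i=7: min(200*2^7, 2210) = 2210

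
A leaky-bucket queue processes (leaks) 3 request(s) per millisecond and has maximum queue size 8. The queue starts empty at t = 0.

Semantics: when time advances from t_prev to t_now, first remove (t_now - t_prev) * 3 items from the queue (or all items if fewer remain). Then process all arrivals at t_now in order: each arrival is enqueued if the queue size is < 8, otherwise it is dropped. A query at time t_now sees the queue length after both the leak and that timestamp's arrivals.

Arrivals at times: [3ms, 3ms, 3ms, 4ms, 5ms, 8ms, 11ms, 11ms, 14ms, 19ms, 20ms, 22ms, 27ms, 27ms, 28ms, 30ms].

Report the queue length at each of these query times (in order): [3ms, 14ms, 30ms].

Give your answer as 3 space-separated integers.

Answer: 3 1 1

Derivation:
Queue lengths at query times:
  query t=3ms: backlog = 3
  query t=14ms: backlog = 1
  query t=30ms: backlog = 1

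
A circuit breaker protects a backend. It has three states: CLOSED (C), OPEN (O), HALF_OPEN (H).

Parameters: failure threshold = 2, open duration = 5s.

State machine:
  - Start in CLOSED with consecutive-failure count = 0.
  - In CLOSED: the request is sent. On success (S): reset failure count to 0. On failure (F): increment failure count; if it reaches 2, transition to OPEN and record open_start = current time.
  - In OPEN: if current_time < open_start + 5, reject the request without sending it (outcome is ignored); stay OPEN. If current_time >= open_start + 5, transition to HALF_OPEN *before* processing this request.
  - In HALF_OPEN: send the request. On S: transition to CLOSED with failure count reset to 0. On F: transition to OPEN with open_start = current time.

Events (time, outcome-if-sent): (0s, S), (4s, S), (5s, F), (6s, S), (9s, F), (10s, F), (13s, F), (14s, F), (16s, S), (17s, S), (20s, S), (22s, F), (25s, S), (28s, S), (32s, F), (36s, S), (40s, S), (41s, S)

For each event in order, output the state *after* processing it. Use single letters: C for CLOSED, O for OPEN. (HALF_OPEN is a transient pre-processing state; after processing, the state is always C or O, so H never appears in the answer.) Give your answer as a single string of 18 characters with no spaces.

State after each event:
  event#1 t=0s outcome=S: state=CLOSED
  event#2 t=4s outcome=S: state=CLOSED
  event#3 t=5s outcome=F: state=CLOSED
  event#4 t=6s outcome=S: state=CLOSED
  event#5 t=9s outcome=F: state=CLOSED
  event#6 t=10s outcome=F: state=OPEN
  event#7 t=13s outcome=F: state=OPEN
  event#8 t=14s outcome=F: state=OPEN
  event#9 t=16s outcome=S: state=CLOSED
  event#10 t=17s outcome=S: state=CLOSED
  event#11 t=20s outcome=S: state=CLOSED
  event#12 t=22s outcome=F: state=CLOSED
  event#13 t=25s outcome=S: state=CLOSED
  event#14 t=28s outcome=S: state=CLOSED
  event#15 t=32s outcome=F: state=CLOSED
  event#16 t=36s outcome=S: state=CLOSED
  event#17 t=40s outcome=S: state=CLOSED
  event#18 t=41s outcome=S: state=CLOSED

Answer: CCCCCOOOCCCCCCCCCC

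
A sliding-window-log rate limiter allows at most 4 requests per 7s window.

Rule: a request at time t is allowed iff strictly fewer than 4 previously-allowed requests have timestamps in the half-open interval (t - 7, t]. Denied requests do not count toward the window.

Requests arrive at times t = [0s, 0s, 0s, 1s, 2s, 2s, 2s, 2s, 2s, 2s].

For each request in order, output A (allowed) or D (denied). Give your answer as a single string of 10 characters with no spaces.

Tracking allowed requests in the window:
  req#1 t=0s: ALLOW
  req#2 t=0s: ALLOW
  req#3 t=0s: ALLOW
  req#4 t=1s: ALLOW
  req#5 t=2s: DENY
  req#6 t=2s: DENY
  req#7 t=2s: DENY
  req#8 t=2s: DENY
  req#9 t=2s: DENY
  req#10 t=2s: DENY

Answer: AAAADDDDDD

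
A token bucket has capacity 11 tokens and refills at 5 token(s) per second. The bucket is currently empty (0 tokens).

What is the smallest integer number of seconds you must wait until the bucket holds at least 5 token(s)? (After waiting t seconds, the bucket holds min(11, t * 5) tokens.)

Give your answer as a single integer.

Need t * 5 >= 5, so t >= 5/5.
Smallest integer t = ceil(5/5) = 1.

Answer: 1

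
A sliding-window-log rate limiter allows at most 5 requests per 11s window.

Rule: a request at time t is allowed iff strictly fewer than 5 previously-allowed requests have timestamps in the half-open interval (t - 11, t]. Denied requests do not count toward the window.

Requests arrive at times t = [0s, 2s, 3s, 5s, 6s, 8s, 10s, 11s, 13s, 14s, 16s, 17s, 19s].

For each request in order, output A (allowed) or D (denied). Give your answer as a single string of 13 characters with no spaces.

Tracking allowed requests in the window:
  req#1 t=0s: ALLOW
  req#2 t=2s: ALLOW
  req#3 t=3s: ALLOW
  req#4 t=5s: ALLOW
  req#5 t=6s: ALLOW
  req#6 t=8s: DENY
  req#7 t=10s: DENY
  req#8 t=11s: ALLOW
  req#9 t=13s: ALLOW
  req#10 t=14s: ALLOW
  req#11 t=16s: ALLOW
  req#12 t=17s: ALLOW
  req#13 t=19s: DENY

Answer: AAAAADDAAAAAD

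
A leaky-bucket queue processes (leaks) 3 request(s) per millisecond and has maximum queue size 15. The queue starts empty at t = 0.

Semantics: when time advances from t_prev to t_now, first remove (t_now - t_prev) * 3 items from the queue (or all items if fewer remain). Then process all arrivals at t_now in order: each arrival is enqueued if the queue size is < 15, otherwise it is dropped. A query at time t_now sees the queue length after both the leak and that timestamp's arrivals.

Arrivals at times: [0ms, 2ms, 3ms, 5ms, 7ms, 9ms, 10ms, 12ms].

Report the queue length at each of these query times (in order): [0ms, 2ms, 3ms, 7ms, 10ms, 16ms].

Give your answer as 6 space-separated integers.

Answer: 1 1 1 1 1 0

Derivation:
Queue lengths at query times:
  query t=0ms: backlog = 1
  query t=2ms: backlog = 1
  query t=3ms: backlog = 1
  query t=7ms: backlog = 1
  query t=10ms: backlog = 1
  query t=16ms: backlog = 0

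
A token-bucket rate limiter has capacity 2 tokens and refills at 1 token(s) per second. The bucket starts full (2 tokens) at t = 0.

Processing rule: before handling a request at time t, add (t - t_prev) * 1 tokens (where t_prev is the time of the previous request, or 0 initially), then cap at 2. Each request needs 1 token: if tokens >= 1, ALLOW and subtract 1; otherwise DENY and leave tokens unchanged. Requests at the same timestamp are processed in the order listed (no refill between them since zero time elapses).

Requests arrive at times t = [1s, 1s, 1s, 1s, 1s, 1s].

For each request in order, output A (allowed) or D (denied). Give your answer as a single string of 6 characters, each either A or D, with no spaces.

Simulating step by step:
  req#1 t=1s: ALLOW
  req#2 t=1s: ALLOW
  req#3 t=1s: DENY
  req#4 t=1s: DENY
  req#5 t=1s: DENY
  req#6 t=1s: DENY

Answer: AADDDD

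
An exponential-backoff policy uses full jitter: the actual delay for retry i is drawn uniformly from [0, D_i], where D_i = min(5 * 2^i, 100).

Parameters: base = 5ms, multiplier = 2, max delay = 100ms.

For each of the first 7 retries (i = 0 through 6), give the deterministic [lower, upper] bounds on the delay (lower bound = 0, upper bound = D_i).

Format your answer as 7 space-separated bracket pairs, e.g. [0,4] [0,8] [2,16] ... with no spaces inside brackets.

Answer: [0,5] [0,10] [0,20] [0,40] [0,80] [0,100] [0,100]

Derivation:
Computing bounds per retry:
  i=0: D_i=min(5*2^0,100)=5, bounds=[0,5]
  i=1: D_i=min(5*2^1,100)=10, bounds=[0,10]
  i=2: D_i=min(5*2^2,100)=20, bounds=[0,20]
  i=3: D_i=min(5*2^3,100)=40, bounds=[0,40]
  i=4: D_i=min(5*2^4,100)=80, bounds=[0,80]
  i=5: D_i=min(5*2^5,100)=100, bounds=[0,100]
  i=6: D_i=min(5*2^6,100)=100, bounds=[0,100]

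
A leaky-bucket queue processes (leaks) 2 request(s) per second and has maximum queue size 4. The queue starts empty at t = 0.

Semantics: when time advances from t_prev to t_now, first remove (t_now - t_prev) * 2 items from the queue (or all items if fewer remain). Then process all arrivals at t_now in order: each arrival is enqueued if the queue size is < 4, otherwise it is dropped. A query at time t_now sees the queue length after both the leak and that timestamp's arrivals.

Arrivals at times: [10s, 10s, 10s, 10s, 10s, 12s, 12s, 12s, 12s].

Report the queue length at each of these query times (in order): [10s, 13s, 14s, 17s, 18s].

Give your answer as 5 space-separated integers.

Answer: 4 2 0 0 0

Derivation:
Queue lengths at query times:
  query t=10s: backlog = 4
  query t=13s: backlog = 2
  query t=14s: backlog = 0
  query t=17s: backlog = 0
  query t=18s: backlog = 0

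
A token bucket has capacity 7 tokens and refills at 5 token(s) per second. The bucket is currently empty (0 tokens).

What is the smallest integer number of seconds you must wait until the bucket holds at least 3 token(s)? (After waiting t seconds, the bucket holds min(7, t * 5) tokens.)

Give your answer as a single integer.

Need t * 5 >= 3, so t >= 3/5.
Smallest integer t = ceil(3/5) = 1.

Answer: 1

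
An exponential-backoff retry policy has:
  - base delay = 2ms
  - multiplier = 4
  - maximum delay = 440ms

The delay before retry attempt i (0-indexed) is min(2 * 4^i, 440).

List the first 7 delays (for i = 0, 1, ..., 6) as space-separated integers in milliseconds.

Computing each delay:
  i=0: min(2*4^0, 440) = 2
  i=1: min(2*4^1, 440) = 8
  i=2: min(2*4^2, 440) = 32
  i=3: min(2*4^3, 440) = 128
  i=4: min(2*4^4, 440) = 440
  i=5: min(2*4^5, 440) = 440
  i=6: min(2*4^6, 440) = 440

Answer: 2 8 32 128 440 440 440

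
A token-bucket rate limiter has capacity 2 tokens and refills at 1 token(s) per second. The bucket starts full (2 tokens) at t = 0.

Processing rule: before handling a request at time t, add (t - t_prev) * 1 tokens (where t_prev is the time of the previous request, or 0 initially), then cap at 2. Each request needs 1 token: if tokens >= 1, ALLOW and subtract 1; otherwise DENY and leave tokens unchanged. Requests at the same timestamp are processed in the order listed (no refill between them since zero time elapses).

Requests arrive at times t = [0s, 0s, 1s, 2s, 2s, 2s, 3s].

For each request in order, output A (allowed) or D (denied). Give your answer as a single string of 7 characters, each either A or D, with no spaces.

Answer: AAAADDA

Derivation:
Simulating step by step:
  req#1 t=0s: ALLOW
  req#2 t=0s: ALLOW
  req#3 t=1s: ALLOW
  req#4 t=2s: ALLOW
  req#5 t=2s: DENY
  req#6 t=2s: DENY
  req#7 t=3s: ALLOW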